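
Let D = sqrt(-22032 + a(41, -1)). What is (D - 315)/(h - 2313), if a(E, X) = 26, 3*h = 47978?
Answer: -945/41039 + 3*I*sqrt(22006)/41039 ≈ -0.023027 + 0.010844*I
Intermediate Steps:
h = 47978/3 (h = (1/3)*47978 = 47978/3 ≈ 15993.)
D = I*sqrt(22006) (D = sqrt(-22032 + 26) = sqrt(-22006) = I*sqrt(22006) ≈ 148.34*I)
(D - 315)/(h - 2313) = (I*sqrt(22006) - 315)/(47978/3 - 2313) = (-315 + I*sqrt(22006))/(41039/3) = (-315 + I*sqrt(22006))*(3/41039) = -945/41039 + 3*I*sqrt(22006)/41039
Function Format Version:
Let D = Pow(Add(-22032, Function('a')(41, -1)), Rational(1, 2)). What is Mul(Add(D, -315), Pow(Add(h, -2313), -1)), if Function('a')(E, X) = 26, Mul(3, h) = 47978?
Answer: Add(Rational(-945, 41039), Mul(Rational(3, 41039), I, Pow(22006, Rational(1, 2)))) ≈ Add(-0.023027, Mul(0.010844, I))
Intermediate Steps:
h = Rational(47978, 3) (h = Mul(Rational(1, 3), 47978) = Rational(47978, 3) ≈ 15993.)
D = Mul(I, Pow(22006, Rational(1, 2))) (D = Pow(Add(-22032, 26), Rational(1, 2)) = Pow(-22006, Rational(1, 2)) = Mul(I, Pow(22006, Rational(1, 2))) ≈ Mul(148.34, I))
Mul(Add(D, -315), Pow(Add(h, -2313), -1)) = Mul(Add(Mul(I, Pow(22006, Rational(1, 2))), -315), Pow(Add(Rational(47978, 3), -2313), -1)) = Mul(Add(-315, Mul(I, Pow(22006, Rational(1, 2)))), Pow(Rational(41039, 3), -1)) = Mul(Add(-315, Mul(I, Pow(22006, Rational(1, 2)))), Rational(3, 41039)) = Add(Rational(-945, 41039), Mul(Rational(3, 41039), I, Pow(22006, Rational(1, 2))))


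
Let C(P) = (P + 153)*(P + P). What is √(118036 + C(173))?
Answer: 12*√1603 ≈ 480.45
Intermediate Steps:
C(P) = 2*P*(153 + P) (C(P) = (153 + P)*(2*P) = 2*P*(153 + P))
√(118036 + C(173)) = √(118036 + 2*173*(153 + 173)) = √(118036 + 2*173*326) = √(118036 + 112796) = √230832 = 12*√1603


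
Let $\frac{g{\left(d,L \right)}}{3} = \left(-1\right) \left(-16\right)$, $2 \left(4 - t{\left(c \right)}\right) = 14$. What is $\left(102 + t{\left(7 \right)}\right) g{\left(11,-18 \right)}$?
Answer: $4752$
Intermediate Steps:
$t{\left(c \right)} = -3$ ($t{\left(c \right)} = 4 - 7 = -3$)
$g{\left(d,L \right)} = 48$ ($g{\left(d,L \right)} = 3 \left(\left(-1\right) \left(-16\right)\right) = 3 \cdot 16 = 48$)
$\left(102 + t{\left(7 \right)}\right) g{\left(11,-18 \right)} = \left(102 - 3\right) 48 = 99 \cdot 48 = 4752$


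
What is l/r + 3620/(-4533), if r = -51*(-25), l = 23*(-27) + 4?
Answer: -2470787/1926525 ≈ -1.2825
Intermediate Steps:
l = -617 (l = -621 + 4 = -617)
r = 1275
l/r + 3620/(-4533) = -617/1275 + 3620/(-4533) = -617*1/1275 + 3620*(-1/4533) = -617/1275 - 3620/4533 = -2470787/1926525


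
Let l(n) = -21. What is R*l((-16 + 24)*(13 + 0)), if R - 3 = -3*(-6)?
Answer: -441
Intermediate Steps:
R = 21 (R = 3 - 3*(-6) = 3 + 18 = 21)
R*l((-16 + 24)*(13 + 0)) = 21*(-21) = -441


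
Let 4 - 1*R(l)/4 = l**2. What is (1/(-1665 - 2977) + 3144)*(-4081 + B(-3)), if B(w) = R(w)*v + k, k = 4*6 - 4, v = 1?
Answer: -5414539837/422 ≈ -1.2831e+7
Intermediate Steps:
k = 20 (k = 24 - 4 = 20)
R(l) = 16 - 4*l**2
B(w) = 36 - 4*w**2 (B(w) = (16 - 4*w**2)*1 + 20 = (16 - 4*w**2) + 20 = 36 - 4*w**2)
(1/(-1665 - 2977) + 3144)*(-4081 + B(-3)) = (1/(-1665 - 2977) + 3144)*(-4081 + (36 - 4*(-3)**2)) = (1/(-4642) + 3144)*(-4081 + (36 - 4*9)) = (-1/4642 + 3144)*(-4081 + (36 - 36)) = 14594447*(-4081 + 0)/4642 = (14594447/4642)*(-4081) = -5414539837/422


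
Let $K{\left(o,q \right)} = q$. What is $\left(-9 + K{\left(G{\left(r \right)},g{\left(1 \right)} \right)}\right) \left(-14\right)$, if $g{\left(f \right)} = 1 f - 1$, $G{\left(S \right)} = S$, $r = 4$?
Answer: $126$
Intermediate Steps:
$g{\left(f \right)} = -1 + f$ ($g{\left(f \right)} = f - 1 = -1 + f$)
$\left(-9 + K{\left(G{\left(r \right)},g{\left(1 \right)} \right)}\right) \left(-14\right) = \left(-9 + \left(-1 + 1\right)\right) \left(-14\right) = \left(-9 + 0\right) \left(-14\right) = \left(-9\right) \left(-14\right) = 126$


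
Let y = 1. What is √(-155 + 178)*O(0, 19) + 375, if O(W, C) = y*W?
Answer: 375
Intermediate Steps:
O(W, C) = W (O(W, C) = 1*W = W)
√(-155 + 178)*O(0, 19) + 375 = √(-155 + 178)*0 + 375 = √23*0 + 375 = 0 + 375 = 375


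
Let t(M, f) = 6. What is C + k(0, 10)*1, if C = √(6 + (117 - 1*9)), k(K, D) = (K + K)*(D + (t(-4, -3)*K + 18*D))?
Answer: √114 ≈ 10.677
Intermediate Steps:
k(K, D) = 2*K*(6*K + 19*D) (k(K, D) = (K + K)*(D + (6*K + 18*D)) = (2*K)*(6*K + 19*D) = 2*K*(6*K + 19*D))
C = √114 (C = √(6 + (117 - 9)) = √(6 + 108) = √114 ≈ 10.677)
C + k(0, 10)*1 = √114 + (2*0*(6*0 + 19*10))*1 = √114 + (2*0*(0 + 190))*1 = √114 + (2*0*190)*1 = √114 + 0*1 = √114 + 0 = √114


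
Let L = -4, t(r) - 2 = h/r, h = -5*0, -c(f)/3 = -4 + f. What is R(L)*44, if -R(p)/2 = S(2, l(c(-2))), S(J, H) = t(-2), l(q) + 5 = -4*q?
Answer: -176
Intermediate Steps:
c(f) = 12 - 3*f (c(f) = -3*(-4 + f) = 12 - 3*f)
l(q) = -5 - 4*q
h = 0
t(r) = 2 (t(r) = 2 + 0/r = 2 + 0 = 2)
S(J, H) = 2
R(p) = -4 (R(p) = -2*2 = -4)
R(L)*44 = -4*44 = -176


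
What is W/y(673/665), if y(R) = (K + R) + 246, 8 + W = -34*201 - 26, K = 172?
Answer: -4567220/278643 ≈ -16.391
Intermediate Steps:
W = -6868 (W = -8 + (-34*201 - 26) = -8 + (-6834 - 26) = -8 - 6860 = -6868)
y(R) = 418 + R (y(R) = (172 + R) + 246 = 418 + R)
W/y(673/665) = -6868/(418 + 673/665) = -6868/278643/665 = -6868*665/278643 = -4567220/278643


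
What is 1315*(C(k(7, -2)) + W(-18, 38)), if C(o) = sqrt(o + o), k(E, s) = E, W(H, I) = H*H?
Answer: 426060 + 1315*sqrt(14) ≈ 4.3098e+5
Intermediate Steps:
W(H, I) = H**2
C(o) = sqrt(2)*sqrt(o) (C(o) = sqrt(2*o) = sqrt(2)*sqrt(o))
1315*(C(k(7, -2)) + W(-18, 38)) = 1315*(sqrt(2)*sqrt(7) + (-18)**2) = 1315*(sqrt(14) + 324) = 1315*(324 + sqrt(14)) = 426060 + 1315*sqrt(14)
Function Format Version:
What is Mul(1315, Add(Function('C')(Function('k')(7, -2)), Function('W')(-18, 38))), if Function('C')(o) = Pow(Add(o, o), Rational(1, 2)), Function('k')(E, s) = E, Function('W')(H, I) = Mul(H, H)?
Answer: Add(426060, Mul(1315, Pow(14, Rational(1, 2)))) ≈ 4.3098e+5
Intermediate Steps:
Function('W')(H, I) = Pow(H, 2)
Function('C')(o) = Mul(Pow(2, Rational(1, 2)), Pow(o, Rational(1, 2))) (Function('C')(o) = Pow(Mul(2, o), Rational(1, 2)) = Mul(Pow(2, Rational(1, 2)), Pow(o, Rational(1, 2))))
Mul(1315, Add(Function('C')(Function('k')(7, -2)), Function('W')(-18, 38))) = Mul(1315, Add(Mul(Pow(2, Rational(1, 2)), Pow(7, Rational(1, 2))), Pow(-18, 2))) = Mul(1315, Add(Pow(14, Rational(1, 2)), 324)) = Mul(1315, Add(324, Pow(14, Rational(1, 2)))) = Add(426060, Mul(1315, Pow(14, Rational(1, 2))))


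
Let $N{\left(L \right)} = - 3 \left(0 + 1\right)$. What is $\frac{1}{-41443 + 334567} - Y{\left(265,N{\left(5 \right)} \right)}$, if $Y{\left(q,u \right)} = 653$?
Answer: $- \frac{191409971}{293124} \approx -653.0$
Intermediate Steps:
$N{\left(L \right)} = -3$ ($N{\left(L \right)} = \left(-3\right) 1 = -3$)
$\frac{1}{-41443 + 334567} - Y{\left(265,N{\left(5 \right)} \right)} = \frac{1}{-41443 + 334567} - 653 = \frac{1}{293124} - 653 = - \frac{191409971}{293124}$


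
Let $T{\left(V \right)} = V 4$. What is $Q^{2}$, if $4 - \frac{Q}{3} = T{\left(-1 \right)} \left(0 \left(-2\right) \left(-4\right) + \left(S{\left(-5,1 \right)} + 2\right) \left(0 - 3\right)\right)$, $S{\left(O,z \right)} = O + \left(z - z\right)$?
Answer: $14400$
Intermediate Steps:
$S{\left(O,z \right)} = O$ ($S{\left(O,z \right)} = O + 0 = O$)
$T{\left(V \right)} = 4 V$
$Q = 120$ ($Q = 12 - 3 \cdot 4 \left(-1\right) \left(0 \left(-2\right) \left(-4\right) + \left(-5 + 2\right) \left(0 - 3\right)\right) = 12 - 3 \left(- 4 \left(0 \left(-4\right) - -9\right)\right) = 12 - 3 \left(- 4 \left(0 + 9\right)\right) = 12 - 3 \left(\left(-4\right) 9\right) = 12 - -108 = 12 + 108 = 120$)
$Q^{2} = 120^{2} = 14400$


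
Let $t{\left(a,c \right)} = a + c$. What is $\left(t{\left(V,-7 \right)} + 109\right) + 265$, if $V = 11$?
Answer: $378$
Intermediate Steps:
$\left(t{\left(V,-7 \right)} + 109\right) + 265 = \left(\left(11 - 7\right) + 109\right) + 265 = \left(4 + 109\right) + 265 = 113 + 265 = 378$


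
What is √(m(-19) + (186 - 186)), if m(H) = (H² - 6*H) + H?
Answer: 2*√114 ≈ 21.354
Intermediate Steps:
m(H) = H² - 5*H
√(m(-19) + (186 - 186)) = √(-19*(-5 - 19) + (186 - 186)) = √(-19*(-24) + 0) = √(456 + 0) = √456 = 2*√114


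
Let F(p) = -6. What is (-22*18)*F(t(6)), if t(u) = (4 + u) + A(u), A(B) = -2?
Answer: 2376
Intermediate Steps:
t(u) = 2 + u (t(u) = (4 + u) - 2 = 2 + u)
(-22*18)*F(t(6)) = -22*18*(-6) = -396*(-6) = 2376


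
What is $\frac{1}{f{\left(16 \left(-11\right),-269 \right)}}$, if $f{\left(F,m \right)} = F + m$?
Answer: $- \frac{1}{445} \approx -0.0022472$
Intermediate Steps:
$\frac{1}{f{\left(16 \left(-11\right),-269 \right)}} = \frac{1}{16 \left(-11\right) - 269} = \frac{1}{-176 - 269} = \frac{1}{-445} = - \frac{1}{445}$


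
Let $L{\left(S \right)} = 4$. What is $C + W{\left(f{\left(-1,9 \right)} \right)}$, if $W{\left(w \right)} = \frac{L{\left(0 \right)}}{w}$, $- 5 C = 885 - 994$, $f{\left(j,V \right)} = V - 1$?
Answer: $\frac{223}{10} \approx 22.3$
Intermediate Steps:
$f{\left(j,V \right)} = -1 + V$
$C = \frac{109}{5}$ ($C = - \frac{885 - 994}{5} = \left(- \frac{1}{5}\right) \left(-109\right) = \frac{109}{5} \approx 21.8$)
$W{\left(w \right)} = \frac{4}{w}$
$C + W{\left(f{\left(-1,9 \right)} \right)} = \frac{109}{5} + \frac{4}{-1 + 9} = \frac{109}{5} + \frac{4}{8} = \frac{109}{5} + 4 \cdot \frac{1}{8} = \frac{109}{5} + \frac{1}{2} = \frac{223}{10}$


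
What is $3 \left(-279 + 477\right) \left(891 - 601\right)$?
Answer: $172260$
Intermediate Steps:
$3 \left(-279 + 477\right) \left(891 - 601\right) = 3 \cdot 198 \cdot 290 = 3 \cdot 57420 = 172260$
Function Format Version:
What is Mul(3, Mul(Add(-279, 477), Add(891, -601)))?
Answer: 172260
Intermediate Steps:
Mul(3, Mul(Add(-279, 477), Add(891, -601))) = Mul(3, Mul(198, 290)) = Mul(3, 57420) = 172260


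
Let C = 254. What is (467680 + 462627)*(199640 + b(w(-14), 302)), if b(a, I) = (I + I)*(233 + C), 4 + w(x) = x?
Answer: 459374432916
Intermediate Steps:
w(x) = -4 + x
b(a, I) = 974*I (b(a, I) = (I + I)*(233 + 254) = (2*I)*487 = 974*I)
(467680 + 462627)*(199640 + b(w(-14), 302)) = (467680 + 462627)*(199640 + 974*302) = 930307*(199640 + 294148) = 930307*493788 = 459374432916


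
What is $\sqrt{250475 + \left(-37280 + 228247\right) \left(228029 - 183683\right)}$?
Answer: $\sqrt{8468873057} \approx 92027.0$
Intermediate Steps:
$\sqrt{250475 + \left(-37280 + 228247\right) \left(228029 - 183683\right)} = \sqrt{250475 + 190967 \cdot 44346} = \sqrt{250475 + 8468622582} = \sqrt{8468873057}$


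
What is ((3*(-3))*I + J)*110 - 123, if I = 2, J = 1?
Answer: -1993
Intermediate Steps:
((3*(-3))*I + J)*110 - 123 = ((3*(-3))*2 + 1)*110 - 123 = (-9*2 + 1)*110 - 123 = (-18 + 1)*110 - 123 = -17*110 - 123 = -1870 - 123 = -1993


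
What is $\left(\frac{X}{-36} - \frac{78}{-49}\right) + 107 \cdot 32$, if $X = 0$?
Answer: $\frac{167854}{49} \approx 3425.6$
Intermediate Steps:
$\left(\frac{X}{-36} - \frac{78}{-49}\right) + 107 \cdot 32 = \left(\frac{0}{-36} - \frac{78}{-49}\right) + 107 \cdot 32 = \left(0 \left(- \frac{1}{36}\right) - - \frac{78}{49}\right) + 3424 = \left(0 + \frac{78}{49}\right) + 3424 = \frac{78}{49} + 3424 = \frac{167854}{49}$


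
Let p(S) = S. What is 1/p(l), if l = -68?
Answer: -1/68 ≈ -0.014706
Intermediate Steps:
1/p(l) = 1/(-68) = -1/68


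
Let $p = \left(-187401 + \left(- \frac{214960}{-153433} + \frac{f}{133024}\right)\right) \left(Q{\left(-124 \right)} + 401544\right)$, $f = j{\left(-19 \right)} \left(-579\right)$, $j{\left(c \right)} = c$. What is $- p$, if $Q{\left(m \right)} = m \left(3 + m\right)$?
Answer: $\frac{398311006456312386503}{5102567848} \approx 7.8061 \cdot 10^{10}$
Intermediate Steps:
$f = 11001$ ($f = \left(-19\right) \left(-579\right) = 11001$)
$p = - \frac{398311006456312386503}{5102567848}$ ($p = \left(-187401 + \left(- \frac{214960}{-153433} + \frac{11001}{133024}\right)\right) \left(- 124 \left(3 - 124\right) + 401544\right) = \left(-187401 + \left(\left(-214960\right) \left(- \frac{1}{153433}\right) + 11001 \cdot \frac{1}{133024}\right)\right) \left(\left(-124\right) \left(-121\right) + 401544\right) = \left(-187401 + \left(\frac{214960}{153433} + \frac{11001}{133024}\right)\right) \left(15004 + 401544\right) = \left(-187401 + \frac{30282755473}{20410271392}\right) 416548 = \left(- \frac{3824874986376719}{20410271392}\right) 416548 = - \frac{398311006456312386503}{5102567848} \approx -7.8061 \cdot 10^{10}$)
$- p = \left(-1\right) \left(- \frac{398311006456312386503}{5102567848}\right) = \frac{398311006456312386503}{5102567848}$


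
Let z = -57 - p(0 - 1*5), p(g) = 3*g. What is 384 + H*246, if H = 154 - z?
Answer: 48600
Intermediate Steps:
z = -42 (z = -57 - 3*(0 - 1*5) = -57 - 3*(0 - 5) = -57 - 3*(-5) = -57 - 1*(-15) = -57 + 15 = -42)
H = 196 (H = 154 - 1*(-42) = 154 + 42 = 196)
384 + H*246 = 384 + 196*246 = 384 + 48216 = 48600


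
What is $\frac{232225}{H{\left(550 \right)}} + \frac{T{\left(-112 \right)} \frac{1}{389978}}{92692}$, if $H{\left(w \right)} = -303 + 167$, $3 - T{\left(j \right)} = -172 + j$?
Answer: $- \frac{524652020260473}{307256646596} \approx -1707.5$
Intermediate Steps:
$T{\left(j \right)} = 175 - j$ ($T{\left(j \right)} = 3 - \left(-172 + j\right) = 175 - j$)
$H{\left(w \right)} = -136$
$\frac{232225}{H{\left(550 \right)}} + \frac{T{\left(-112 \right)} \frac{1}{389978}}{92692} = \frac{232225}{-136} + \frac{\left(175 - -112\right) \frac{1}{389978}}{92692} = 232225 \left(- \frac{1}{136}\right) + \left(175 + 112\right) \frac{1}{389978} \cdot \frac{1}{92692} = - \frac{232225}{136} + 287 \cdot \frac{1}{389978} \cdot \frac{1}{92692} = - \frac{232225}{136} + \frac{287}{389978} \cdot \frac{1}{92692} = - \frac{232225}{136} + \frac{287}{36147840776} = - \frac{524652020260473}{307256646596}$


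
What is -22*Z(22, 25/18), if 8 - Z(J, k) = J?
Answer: 308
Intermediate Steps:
Z(J, k) = 8 - J
-22*Z(22, 25/18) = -22*(8 - 1*22) = -22*(8 - 22) = -22*(-14) = 308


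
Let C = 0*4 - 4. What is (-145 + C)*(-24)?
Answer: 3576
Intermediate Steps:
C = -4 (C = 0 - 4 = -4)
(-145 + C)*(-24) = (-145 - 4)*(-24) = -149*(-24) = 3576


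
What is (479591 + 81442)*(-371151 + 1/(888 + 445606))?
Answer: -92972534317594569/446494 ≈ -2.0823e+11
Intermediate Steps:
(479591 + 81442)*(-371151 + 1/(888 + 445606)) = 561033*(-371151 + 1/446494) = 561033*(-165716694593/446494) = -92972534317594569/446494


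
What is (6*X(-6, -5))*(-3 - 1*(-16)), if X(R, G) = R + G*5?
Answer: -2418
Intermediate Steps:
X(R, G) = R + 5*G
(6*X(-6, -5))*(-3 - 1*(-16)) = (6*(-6 + 5*(-5)))*(-3 - 1*(-16)) = (6*(-6 - 25))*(-3 + 16) = (6*(-31))*13 = -186*13 = -2418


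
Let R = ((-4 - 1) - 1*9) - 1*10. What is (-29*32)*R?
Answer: 22272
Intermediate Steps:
R = -24 (R = (-5 - 9) - 10 = -14 - 10 = -24)
(-29*32)*R = -29*32*(-24) = -928*(-24) = 22272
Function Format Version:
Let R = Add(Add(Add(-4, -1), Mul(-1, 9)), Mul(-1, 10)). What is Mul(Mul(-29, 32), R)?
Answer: 22272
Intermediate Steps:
R = -24 (R = Add(Add(-5, -9), -10) = Add(-14, -10) = -24)
Mul(Mul(-29, 32), R) = Mul(Mul(-29, 32), -24) = Mul(-928, -24) = 22272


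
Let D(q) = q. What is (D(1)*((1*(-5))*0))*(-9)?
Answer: 0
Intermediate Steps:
(D(1)*((1*(-5))*0))*(-9) = (1*((1*(-5))*0))*(-9) = (1*(-5*0))*(-9) = (1*0)*(-9) = 0*(-9) = 0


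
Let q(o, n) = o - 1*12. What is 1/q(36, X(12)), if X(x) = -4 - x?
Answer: 1/24 ≈ 0.041667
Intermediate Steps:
q(o, n) = -12 + o (q(o, n) = o - 12 = -12 + o)
1/q(36, X(12)) = 1/(-12 + 36) = 1/24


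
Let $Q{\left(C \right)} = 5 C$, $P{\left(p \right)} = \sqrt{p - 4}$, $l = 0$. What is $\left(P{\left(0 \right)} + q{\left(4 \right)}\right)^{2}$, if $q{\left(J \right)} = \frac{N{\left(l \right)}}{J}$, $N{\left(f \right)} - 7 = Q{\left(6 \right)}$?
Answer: $\frac{1305}{16} + 37 i \approx 81.563 + 37.0 i$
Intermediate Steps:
$P{\left(p \right)} = \sqrt{-4 + p}$
$N{\left(f \right)} = 37$ ($N{\left(f \right)} = 7 + 5 \cdot 6 = 7 + 30 = 37$)
$q{\left(J \right)} = \frac{37}{J}$
$\left(P{\left(0 \right)} + q{\left(4 \right)}\right)^{2} = \left(\sqrt{-4 + 0} + \frac{37}{4}\right)^{2} = \left(\sqrt{-4} + 37 \cdot \frac{1}{4}\right)^{2} = \left(2 i + \frac{37}{4}\right)^{2} = \left(\frac{37}{4} + 2 i\right)^{2}$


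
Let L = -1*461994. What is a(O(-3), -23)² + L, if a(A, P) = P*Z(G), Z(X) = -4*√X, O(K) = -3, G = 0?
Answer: -461994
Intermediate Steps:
a(A, P) = 0 (a(A, P) = P*(-4*√0) = P*(-4*0) = P*0 = 0)
L = -461994
a(O(-3), -23)² + L = 0² - 461994 = 0 - 461994 = -461994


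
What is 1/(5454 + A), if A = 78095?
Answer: 1/83549 ≈ 1.1969e-5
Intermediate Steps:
1/(5454 + A) = 1/(5454 + 78095) = 1/83549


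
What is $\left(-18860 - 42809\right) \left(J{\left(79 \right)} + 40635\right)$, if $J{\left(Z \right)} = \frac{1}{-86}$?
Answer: $- \frac{215509042421}{86} \approx -2.5059 \cdot 10^{9}$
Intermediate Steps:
$J{\left(Z \right)} = - \frac{1}{86}$
$\left(-18860 - 42809\right) \left(J{\left(79 \right)} + 40635\right) = \left(-18860 - 42809\right) \left(- \frac{1}{86} + 40635\right) = \left(-61669\right) \frac{3494609}{86} = - \frac{215509042421}{86}$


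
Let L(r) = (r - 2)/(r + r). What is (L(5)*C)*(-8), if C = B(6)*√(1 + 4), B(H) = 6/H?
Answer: -12*√5/5 ≈ -5.3666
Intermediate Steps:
L(r) = (-2 + r)/(2*r) (L(r) = (-2 + r)/((2*r)) = (-2 + r)*(1/(2*r)) = (-2 + r)/(2*r))
C = √5 (C = (6/6)*√(1 + 4) = (6*(⅙))*√5 = 1*√5 = √5 ≈ 2.2361)
(L(5)*C)*(-8) = (((½)*(-2 + 5)/5)*√5)*(-8) = (((½)*(⅕)*3)*√5)*(-8) = (3*√5/10)*(-8) = -12*√5/5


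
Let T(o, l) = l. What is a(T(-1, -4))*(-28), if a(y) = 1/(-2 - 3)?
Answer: 28/5 ≈ 5.6000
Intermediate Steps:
a(y) = -⅕ (a(y) = 1/(-5) = -⅕)
a(T(-1, -4))*(-28) = -⅕*(-28) = 28/5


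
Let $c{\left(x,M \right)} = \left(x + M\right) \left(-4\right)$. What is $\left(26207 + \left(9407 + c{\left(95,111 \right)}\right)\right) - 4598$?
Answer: $30192$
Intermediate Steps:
$c{\left(x,M \right)} = - 4 M - 4 x$ ($c{\left(x,M \right)} = \left(M + x\right) \left(-4\right) = - 4 M - 4 x$)
$\left(26207 + \left(9407 + c{\left(95,111 \right)}\right)\right) - 4598 = \left(26207 + \left(9407 - 824\right)\right) - 4598 = \left(26207 + 8583\right) - 4598 = 34790 - 4598 = 30192$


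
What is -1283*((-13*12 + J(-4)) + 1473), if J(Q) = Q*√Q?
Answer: -1689711 + 10264*I ≈ -1.6897e+6 + 10264.0*I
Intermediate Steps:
J(Q) = Q^(3/2)
-1283*((-13*12 + J(-4)) + 1473) = -1283*((-13*12 + (-4)^(3/2)) + 1473) = -1283*((-156 - 8*I) + 1473) = -1283*(1317 - 8*I) = -1689711 + 10264*I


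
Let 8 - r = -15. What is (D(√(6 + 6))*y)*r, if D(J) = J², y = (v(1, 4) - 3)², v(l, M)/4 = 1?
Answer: 276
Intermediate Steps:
r = 23 (r = 8 - 1*(-15) = 8 + 15 = 23)
v(l, M) = 4 (v(l, M) = 4*1 = 4)
y = 1 (y = (4 - 3)² = 1² = 1)
(D(√(6 + 6))*y)*r = ((√(6 + 6))²*1)*23 = ((√12)²*1)*23 = ((2*√3)²*1)*23 = (12*1)*23 = 12*23 = 276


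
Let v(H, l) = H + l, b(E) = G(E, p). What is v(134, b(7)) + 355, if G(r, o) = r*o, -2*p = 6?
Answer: 468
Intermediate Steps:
p = -3 (p = -½*6 = -3)
G(r, o) = o*r
b(E) = -3*E
v(134, b(7)) + 355 = (134 - 3*7) + 355 = (134 - 21) + 355 = 113 + 355 = 468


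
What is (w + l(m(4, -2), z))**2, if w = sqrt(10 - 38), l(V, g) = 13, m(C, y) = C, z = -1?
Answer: 141 + 52*I*sqrt(7) ≈ 141.0 + 137.58*I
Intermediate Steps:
w = 2*I*sqrt(7) (w = sqrt(-28) = 2*I*sqrt(7) ≈ 5.2915*I)
(w + l(m(4, -2), z))**2 = (2*I*sqrt(7) + 13)**2 = (13 + 2*I*sqrt(7))**2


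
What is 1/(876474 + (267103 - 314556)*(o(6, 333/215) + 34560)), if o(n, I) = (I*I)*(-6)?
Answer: -46225/75735788703048 ≈ -6.1035e-10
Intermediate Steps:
o(n, I) = -6*I**2 (o(n, I) = I**2*(-6) = -6*I**2)
1/(876474 + (267103 - 314556)*(o(6, 333/215) + 34560)) = 1/(876474 + (267103 - 314556)*(-6*(333/215)**2 + 34560)) = 1/(876474 - 47453*(-6*(333*(1/215))**2 + 34560)) = 1/(876474 - 47453*(-6*(333/215)**2 + 34560)) = 1/(876474 - 47453*(-6*110889/46225 + 34560)) = 1/(876474 - 47453*(-665334/46225 + 34560)) = 1/(876474 - 47453*1596870666/46225) = 1/(876474 - 75776303713698/46225) = 1/(-75735788703048/46225) = -46225/75735788703048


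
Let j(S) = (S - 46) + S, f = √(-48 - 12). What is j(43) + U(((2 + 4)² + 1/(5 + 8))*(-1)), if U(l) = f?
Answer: 40 + 2*I*√15 ≈ 40.0 + 7.746*I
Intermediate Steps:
f = 2*I*√15 (f = √(-60) = 2*I*√15 ≈ 7.746*I)
U(l) = 2*I*√15
j(S) = -46 + 2*S (j(S) = (-46 + S) + S = -46 + 2*S)
j(43) + U(((2 + 4)² + 1/(5 + 8))*(-1)) = (-46 + 2*43) + 2*I*√15 = (-46 + 86) + 2*I*√15 = 40 + 2*I*√15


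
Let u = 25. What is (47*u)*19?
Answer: 22325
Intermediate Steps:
(47*u)*19 = (47*25)*19 = 1175*19 = 22325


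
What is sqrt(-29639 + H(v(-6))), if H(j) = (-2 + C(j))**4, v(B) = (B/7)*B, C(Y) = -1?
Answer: I*sqrt(29558) ≈ 171.92*I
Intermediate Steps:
v(B) = B**2/7 (v(B) = (B*(1/7))*B = (B/7)*B = B**2/7)
H(j) = 81 (H(j) = (-2 - 1)**4 = (-3)**4 = 81)
sqrt(-29639 + H(v(-6))) = sqrt(-29639 + 81) = sqrt(-29558) = I*sqrt(29558)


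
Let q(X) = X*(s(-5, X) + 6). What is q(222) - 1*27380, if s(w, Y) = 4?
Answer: -25160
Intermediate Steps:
q(X) = 10*X (q(X) = X*(4 + 6) = X*10 = 10*X)
q(222) - 1*27380 = 10*222 - 1*27380 = 2220 - 27380 = -25160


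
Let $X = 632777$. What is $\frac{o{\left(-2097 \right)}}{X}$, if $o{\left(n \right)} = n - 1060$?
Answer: $- \frac{3157}{632777} \approx -0.0049891$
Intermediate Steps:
$o{\left(n \right)} = -1060 + n$
$\frac{o{\left(-2097 \right)}}{X} = \frac{-1060 - 2097}{632777} = \left(-3157\right) \frac{1}{632777} = - \frac{3157}{632777}$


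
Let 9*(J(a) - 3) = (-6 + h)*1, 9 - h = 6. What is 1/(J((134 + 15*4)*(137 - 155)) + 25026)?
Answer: 3/75086 ≈ 3.9954e-5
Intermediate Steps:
h = 3 (h = 9 - 1*6 = 9 - 6 = 3)
J(a) = 8/3 (J(a) = 3 + ((-6 + 3)*1)/9 = 3 + (-3*1)/9 = 3 + (⅑)*(-3) = 3 - ⅓ = 8/3)
1/(J((134 + 15*4)*(137 - 155)) + 25026) = 1/(8/3 + 25026) = 1/(75086/3) = 3/75086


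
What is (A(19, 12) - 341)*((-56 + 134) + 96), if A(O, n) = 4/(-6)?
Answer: -59450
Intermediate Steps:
A(O, n) = -⅔ (A(O, n) = 4*(-⅙) = -⅔)
(A(19, 12) - 341)*((-56 + 134) + 96) = (-⅔ - 341)*((-56 + 134) + 96) = -1025*(78 + 96)/3 = -1025/3*174 = -59450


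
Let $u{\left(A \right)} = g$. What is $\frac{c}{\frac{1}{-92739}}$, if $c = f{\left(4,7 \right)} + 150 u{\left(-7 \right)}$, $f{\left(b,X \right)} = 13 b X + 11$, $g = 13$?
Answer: $-215618175$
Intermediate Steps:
$f{\left(b,X \right)} = 11 + 13 X b$ ($f{\left(b,X \right)} = 13 X b + 11 = 11 + 13 X b$)
$u{\left(A \right)} = 13$
$c = 2325$ ($c = \left(11 + 13 \cdot 7 \cdot 4\right) + 150 \cdot 13 = \left(11 + 364\right) + 1950 = 375 + 1950 = 2325$)
$\frac{c}{\frac{1}{-92739}} = \frac{2325}{\frac{1}{-92739}} = \frac{2325}{- \frac{1}{92739}} = 2325 \left(-92739\right) = -215618175$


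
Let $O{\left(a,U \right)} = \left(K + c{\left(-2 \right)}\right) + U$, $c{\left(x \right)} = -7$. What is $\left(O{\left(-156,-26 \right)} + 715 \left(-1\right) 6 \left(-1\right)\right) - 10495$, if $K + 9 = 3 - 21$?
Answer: $-6265$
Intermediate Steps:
$K = -27$ ($K = -9 + \left(3 - 21\right) = -9 - 18 = -27$)
$O{\left(a,U \right)} = -34 + U$ ($O{\left(a,U \right)} = \left(-27 - 7\right) + U = -34 + U$)
$\left(O{\left(-156,-26 \right)} + 715 \left(-1\right) 6 \left(-1\right)\right) - 10495 = \left(\left(-34 - 26\right) + 715 \left(-1\right) 6 \left(-1\right)\right) - 10495 = \left(-60 + 715 \left(\left(-6\right) \left(-1\right)\right)\right) - 10495 = \left(-60 + 715 \cdot 6\right) - 10495 = \left(-60 + 4290\right) - 10495 = 4230 - 10495 = -6265$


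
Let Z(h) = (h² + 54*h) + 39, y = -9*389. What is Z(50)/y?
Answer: -5239/3501 ≈ -1.4964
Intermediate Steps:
y = -3501
Z(h) = 39 + h² + 54*h
Z(50)/y = (39 + 50² + 54*50)/(-3501) = (39 + 2500 + 2700)*(-1/3501) = 5239*(-1/3501) = -5239/3501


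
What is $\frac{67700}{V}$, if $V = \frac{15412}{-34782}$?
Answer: $- \frac{588685350}{3853} \approx -1.5279 \cdot 10^{5}$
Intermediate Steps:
$V = - \frac{7706}{17391}$ ($V = 15412 \left(- \frac{1}{34782}\right) = - \frac{7706}{17391} \approx -0.4431$)
$\frac{67700}{V} = \frac{67700}{- \frac{7706}{17391}} = 67700 \left(- \frac{17391}{7706}\right) = - \frac{588685350}{3853}$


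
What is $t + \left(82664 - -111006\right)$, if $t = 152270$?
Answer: $345940$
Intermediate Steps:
$t + \left(82664 - -111006\right) = 152270 + \left(82664 - -111006\right) = 152270 + \left(82664 + 111006\right) = 152270 + 193670 = 345940$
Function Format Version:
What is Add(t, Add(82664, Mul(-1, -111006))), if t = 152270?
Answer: 345940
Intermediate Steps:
Add(t, Add(82664, Mul(-1, -111006))) = Add(152270, Add(82664, Mul(-1, -111006))) = Add(152270, Add(82664, 111006)) = Add(152270, 193670) = 345940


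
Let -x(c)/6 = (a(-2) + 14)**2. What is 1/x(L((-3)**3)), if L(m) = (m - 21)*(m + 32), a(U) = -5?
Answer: -1/486 ≈ -0.0020576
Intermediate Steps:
L(m) = (-21 + m)*(32 + m)
x(c) = -486 (x(c) = -6*(-5 + 14)**2 = -6*9**2 = -6*81 = -486)
1/x(L((-3)**3)) = 1/(-486) = -1/486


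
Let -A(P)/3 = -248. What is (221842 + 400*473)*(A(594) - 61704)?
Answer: -25057120320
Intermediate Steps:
A(P) = 744 (A(P) = -3*(-248) = 744)
(221842 + 400*473)*(A(594) - 61704) = (221842 + 400*473)*(744 - 61704) = (221842 + 189200)*(-60960) = 411042*(-60960) = -25057120320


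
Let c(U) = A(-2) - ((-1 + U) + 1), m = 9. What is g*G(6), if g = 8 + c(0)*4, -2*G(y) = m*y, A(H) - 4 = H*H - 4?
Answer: -648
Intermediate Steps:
A(H) = H**2 (A(H) = 4 + (H*H - 4) = 4 + (H**2 - 4) = 4 + (-4 + H**2) = H**2)
G(y) = -9*y/2
c(U) = 4 - U (c(U) = (-2)**2 - ((-1 + U) + 1) = 4 - U)
g = 24 (g = 8 + (4 - 1*0)*4 = 8 + (4 + 0)*4 = 8 + 4*4 = 8 + 16 = 24)
g*G(6) = 24*(-9/2*6) = 24*(-27) = -648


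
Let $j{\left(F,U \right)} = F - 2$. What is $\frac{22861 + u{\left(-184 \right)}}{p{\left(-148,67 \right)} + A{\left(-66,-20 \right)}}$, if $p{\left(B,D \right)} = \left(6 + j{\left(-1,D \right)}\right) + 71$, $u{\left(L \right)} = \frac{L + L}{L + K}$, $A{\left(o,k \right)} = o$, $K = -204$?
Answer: $\frac{2217609}{776} \approx 2857.7$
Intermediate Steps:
$j{\left(F,U \right)} = -2 + F$
$u{\left(L \right)} = \frac{2 L}{-204 + L}$ ($u{\left(L \right)} = \frac{L + L}{L - 204} = \frac{2 L}{-204 + L}$)
$p{\left(B,D \right)} = 74$ ($p{\left(B,D \right)} = \left(6 - 3\right) + 71 = 3 + 71 = 74$)
$\frac{22861 + u{\left(-184 \right)}}{p{\left(-148,67 \right)} + A{\left(-66,-20 \right)}} = \frac{22861 + 2 \left(-184\right) \frac{1}{-204 - 184}}{74 - 66} = \frac{22861 + 2 \left(-184\right) \frac{1}{-388}}{8} = \left(22861 + 2 \left(-184\right) \left(- \frac{1}{388}\right)\right) \frac{1}{8} = \left(22861 + \frac{92}{97}\right) \frac{1}{8} = \frac{2217609}{97} \cdot \frac{1}{8} = \frac{2217609}{776}$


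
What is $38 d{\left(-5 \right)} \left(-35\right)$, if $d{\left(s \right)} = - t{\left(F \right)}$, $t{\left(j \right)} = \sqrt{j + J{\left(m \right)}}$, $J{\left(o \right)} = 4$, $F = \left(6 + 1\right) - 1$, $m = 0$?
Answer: $1330 \sqrt{10} \approx 4205.8$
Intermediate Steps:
$F = 6$ ($F = 7 - 1 = 6$)
$t{\left(j \right)} = \sqrt{4 + j}$ ($t{\left(j \right)} = \sqrt{j + 4} = \sqrt{4 + j}$)
$d{\left(s \right)} = - \sqrt{10}$ ($d{\left(s \right)} = - \sqrt{4 + 6} = - \sqrt{10}$)
$38 d{\left(-5 \right)} \left(-35\right) = 38 \left(- \sqrt{10}\right) \left(-35\right) = - 38 \sqrt{10} \left(-35\right) = 1330 \sqrt{10}$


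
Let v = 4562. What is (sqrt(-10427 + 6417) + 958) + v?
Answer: 5520 + I*sqrt(4010) ≈ 5520.0 + 63.325*I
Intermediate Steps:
(sqrt(-10427 + 6417) + 958) + v = (sqrt(-10427 + 6417) + 958) + 4562 = (sqrt(-4010) + 958) + 4562 = (I*sqrt(4010) + 958) + 4562 = (958 + I*sqrt(4010)) + 4562 = 5520 + I*sqrt(4010)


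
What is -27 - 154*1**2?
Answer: -181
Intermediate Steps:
-27 - 154*1**2 = -27 - 154*1 = -27 - 154 = -181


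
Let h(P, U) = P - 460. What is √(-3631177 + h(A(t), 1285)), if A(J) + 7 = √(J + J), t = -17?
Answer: √(-3631644 + I*√34) ≈ 0.e-3 + 1905.7*I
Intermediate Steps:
A(J) = -7 + √2*√J (A(J) = -7 + √(J + J) = -7 + √(2*J) = -7 + √2*√J)
h(P, U) = -460 + P
√(-3631177 + h(A(t), 1285)) = √(-3631177 + (-460 + (-7 + √2*√(-17)))) = √(-3631177 + (-460 + (-7 + √2*(I*√17)))) = √(-3631177 + (-460 + (-7 + I*√34))) = √(-3631177 + (-467 + I*√34)) = √(-3631644 + I*√34)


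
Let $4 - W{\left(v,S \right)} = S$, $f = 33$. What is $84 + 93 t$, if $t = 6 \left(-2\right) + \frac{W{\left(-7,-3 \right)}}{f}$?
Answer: $- \frac{11135}{11} \approx -1012.3$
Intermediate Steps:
$W{\left(v,S \right)} = 4 - S$
$t = - \frac{389}{33}$ ($t = 6 \left(-2\right) + \frac{4 - -3}{33} = -12 + \left(4 + 3\right) \frac{1}{33} = -12 + 7 \cdot \frac{1}{33} = -12 + \frac{7}{33} = - \frac{389}{33} \approx -11.788$)
$84 + 93 t = 84 + 93 \left(- \frac{389}{33}\right) = 84 - \frac{12059}{11} = - \frac{11135}{11}$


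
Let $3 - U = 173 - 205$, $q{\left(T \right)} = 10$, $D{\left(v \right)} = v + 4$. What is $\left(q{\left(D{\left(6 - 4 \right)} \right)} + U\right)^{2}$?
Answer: $2025$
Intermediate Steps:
$D{\left(v \right)} = 4 + v$
$U = 35$ ($U = 3 - \left(173 - 205\right) = 3 - -32 = 3 + 32 = 35$)
$\left(q{\left(D{\left(6 - 4 \right)} \right)} + U\right)^{2} = \left(10 + 35\right)^{2} = 45^{2} = 2025$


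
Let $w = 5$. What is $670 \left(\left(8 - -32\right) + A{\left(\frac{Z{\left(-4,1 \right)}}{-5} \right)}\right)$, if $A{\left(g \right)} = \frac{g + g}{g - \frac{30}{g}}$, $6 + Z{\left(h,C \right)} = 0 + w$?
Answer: $\frac{20071860}{749} \approx 26798.0$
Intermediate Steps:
$Z{\left(h,C \right)} = -1$ ($Z{\left(h,C \right)} = -6 + \left(0 + 5\right) = -6 + 5 = -1$)
$A{\left(g \right)} = \frac{2 g}{g - \frac{30}{g}}$
$670 \left(\left(8 - -32\right) + A{\left(\frac{Z{\left(-4,1 \right)}}{-5} \right)}\right) = 670 \left(\left(8 - -32\right) + \frac{2 \left(- \frac{1}{-5}\right)^{2}}{-30 + \left(- \frac{1}{-5}\right)^{2}}\right) = 670 \left(\left(8 + 32\right) + \frac{2 \left(\left(-1\right) \left(- \frac{1}{5}\right)\right)^{2}}{-30 + \left(\left(-1\right) \left(- \frac{1}{5}\right)\right)^{2}}\right) = 670 \left(40 + \frac{2}{25 \left(-30 + \left(\frac{1}{5}\right)^{2}\right)}\right) = 670 \left(40 + 2 \cdot \frac{1}{25} \frac{1}{-30 + \frac{1}{25}}\right) = 670 \left(40 + 2 \cdot \frac{1}{25} \frac{1}{- \frac{749}{25}}\right) = 670 \left(40 + 2 \cdot \frac{1}{25} \left(- \frac{25}{749}\right)\right) = 670 \left(40 - \frac{2}{749}\right) = 670 \cdot \frac{29958}{749} = \frac{20071860}{749}$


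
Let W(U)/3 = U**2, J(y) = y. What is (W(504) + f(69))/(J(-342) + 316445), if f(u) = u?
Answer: 762117/316103 ≈ 2.4110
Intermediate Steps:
W(U) = 3*U**2
(W(504) + f(69))/(J(-342) + 316445) = (3*504**2 + 69)/(-342 + 316445) = (3*254016 + 69)/316103 = (762048 + 69)*(1/316103) = 762117*(1/316103) = 762117/316103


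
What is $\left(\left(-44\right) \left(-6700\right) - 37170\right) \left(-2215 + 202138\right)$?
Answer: $51506162490$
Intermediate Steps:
$\left(\left(-44\right) \left(-6700\right) - 37170\right) \left(-2215 + 202138\right) = \left(294800 - 37170\right) 199923 = 257630 \cdot 199923 = 51506162490$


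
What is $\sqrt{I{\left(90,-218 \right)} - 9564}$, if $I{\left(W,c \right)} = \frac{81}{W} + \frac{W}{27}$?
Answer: $\frac{13 i \sqrt{50910}}{30} \approx 97.774 i$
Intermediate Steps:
$I{\left(W,c \right)} = \frac{81}{W} + \frac{W}{27}$ ($I{\left(W,c \right)} = \frac{81}{W} + W \frac{1}{27} = \frac{81}{W} + \frac{W}{27}$)
$\sqrt{I{\left(90,-218 \right)} - 9564} = \sqrt{\left(\frac{81}{90} + \frac{1}{27} \cdot 90\right) - 9564} = \sqrt{\left(81 \cdot \frac{1}{90} + \frac{10}{3}\right) - 9564} = \sqrt{\left(\frac{9}{10} + \frac{10}{3}\right) - 9564} = \sqrt{\frac{127}{30} - 9564} = \sqrt{- \frac{286793}{30}} = \frac{13 i \sqrt{50910}}{30}$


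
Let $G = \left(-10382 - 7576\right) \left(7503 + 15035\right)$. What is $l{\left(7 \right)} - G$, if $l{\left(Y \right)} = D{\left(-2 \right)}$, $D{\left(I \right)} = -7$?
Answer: $404737397$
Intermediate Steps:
$l{\left(Y \right)} = -7$
$G = -404737404$ ($G = \left(-17958\right) 22538 = -404737404$)
$l{\left(7 \right)} - G = -7 - -404737404 = -7 + 404737404 = 404737397$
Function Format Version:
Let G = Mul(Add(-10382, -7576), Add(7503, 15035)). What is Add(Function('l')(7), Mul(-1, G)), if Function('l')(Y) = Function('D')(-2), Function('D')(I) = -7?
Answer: 404737397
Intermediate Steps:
Function('l')(Y) = -7
G = -404737404 (G = Mul(-17958, 22538) = -404737404)
Add(Function('l')(7), Mul(-1, G)) = Add(-7, Mul(-1, -404737404)) = Add(-7, 404737404) = 404737397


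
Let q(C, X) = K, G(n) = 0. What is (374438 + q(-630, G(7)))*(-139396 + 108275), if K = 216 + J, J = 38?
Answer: -11660789732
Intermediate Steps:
K = 254 (K = 216 + 38 = 254)
q(C, X) = 254
(374438 + q(-630, G(7)))*(-139396 + 108275) = (374438 + 254)*(-139396 + 108275) = 374692*(-31121) = -11660789732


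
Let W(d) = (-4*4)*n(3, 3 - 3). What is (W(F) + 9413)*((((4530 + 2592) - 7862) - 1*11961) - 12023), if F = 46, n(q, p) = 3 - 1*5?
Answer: -233518180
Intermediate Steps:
n(q, p) = -2 (n(q, p) = 3 - 5 = -2)
W(d) = 32 (W(d) = -4*4*(-2) = -16*(-2) = 32)
(W(F) + 9413)*((((4530 + 2592) - 7862) - 1*11961) - 12023) = (32 + 9413)*((((4530 + 2592) - 7862) - 1*11961) - 12023) = 9445*(((7122 - 7862) - 11961) - 12023) = 9445*((-740 - 11961) - 12023) = 9445*(-12701 - 12023) = 9445*(-24724) = -233518180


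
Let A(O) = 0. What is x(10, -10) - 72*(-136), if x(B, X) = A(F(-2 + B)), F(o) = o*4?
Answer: 9792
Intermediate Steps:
F(o) = 4*o
x(B, X) = 0
x(10, -10) - 72*(-136) = 0 - 72*(-136) = 0 + 9792 = 9792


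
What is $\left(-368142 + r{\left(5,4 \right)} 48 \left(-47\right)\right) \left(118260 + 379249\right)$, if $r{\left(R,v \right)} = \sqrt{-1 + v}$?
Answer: $-183153958278 - 1122380304 \sqrt{3} \approx -1.851 \cdot 10^{11}$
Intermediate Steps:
$\left(-368142 + r{\left(5,4 \right)} 48 \left(-47\right)\right) \left(118260 + 379249\right) = \left(-368142 + \sqrt{-1 + 4} \cdot 48 \left(-47\right)\right) \left(118260 + 379249\right) = \left(-368142 + \sqrt{3} \cdot 48 \left(-47\right)\right) 497509 = \left(-368142 + 48 \sqrt{3} \left(-47\right)\right) 497509 = \left(-368142 - 2256 \sqrt{3}\right) 497509 = -183153958278 - 1122380304 \sqrt{3}$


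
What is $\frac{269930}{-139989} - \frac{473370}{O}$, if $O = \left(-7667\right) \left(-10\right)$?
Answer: $- \frac{8696212603}{1073295663} \approx -8.1023$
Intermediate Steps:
$O = 76670$
$\frac{269930}{-139989} - \frac{473370}{O} = \frac{269930}{-139989} - \frac{473370}{76670} = 269930 \left(- \frac{1}{139989}\right) - \frac{47337}{7667} = - \frac{269930}{139989} - \frac{47337}{7667} = - \frac{8696212603}{1073295663}$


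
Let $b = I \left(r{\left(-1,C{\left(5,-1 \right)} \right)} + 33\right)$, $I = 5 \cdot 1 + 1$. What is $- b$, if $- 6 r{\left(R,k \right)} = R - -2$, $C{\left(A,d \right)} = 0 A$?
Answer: $-197$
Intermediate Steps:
$I = 6$ ($I = 5 + 1 = 6$)
$C{\left(A,d \right)} = 0$
$r{\left(R,k \right)} = - \frac{1}{3} - \frac{R}{6}$ ($r{\left(R,k \right)} = - \frac{R - -2}{6} = - \frac{R + 2}{6} = - \frac{2 + R}{6} = - \frac{1}{3} - \frac{R}{6}$)
$b = 197$ ($b = 6 \left(\left(- \frac{1}{3} - - \frac{1}{6}\right) + 33\right) = 6 \left(\left(- \frac{1}{3} + \frac{1}{6}\right) + 33\right) = 6 \left(- \frac{1}{6} + 33\right) = 6 \cdot \frac{197}{6} = 197$)
$- b = \left(-1\right) 197 = -197$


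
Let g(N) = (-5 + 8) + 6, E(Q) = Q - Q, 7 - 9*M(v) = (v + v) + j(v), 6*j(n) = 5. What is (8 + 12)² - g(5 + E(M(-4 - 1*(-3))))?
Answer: 391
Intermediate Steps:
j(n) = ⅚ (j(n) = (⅙)*5 = ⅚)
M(v) = 37/54 - 2*v/9 (M(v) = 7/9 - ((v + v) + ⅚)/9 = 7/9 - (2*v + ⅚)/9 = 7/9 - (⅚ + 2*v)/9 = 7/9 + (-5/54 - 2*v/9) = 37/54 - 2*v/9)
E(Q) = 0
g(N) = 9 (g(N) = 3 + 6 = 9)
(8 + 12)² - g(5 + E(M(-4 - 1*(-3)))) = (8 + 12)² - 1*9 = 20² - 9 = 400 - 9 = 391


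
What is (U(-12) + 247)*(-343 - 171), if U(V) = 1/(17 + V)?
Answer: -635304/5 ≈ -1.2706e+5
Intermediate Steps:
(U(-12) + 247)*(-343 - 171) = (1/(17 - 12) + 247)*(-343 - 171) = (1/5 + 247)*(-514) = (⅕ + 247)*(-514) = (1236/5)*(-514) = -635304/5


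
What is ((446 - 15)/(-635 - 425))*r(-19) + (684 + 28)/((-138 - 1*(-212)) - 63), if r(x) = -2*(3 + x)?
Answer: 150752/2915 ≈ 51.716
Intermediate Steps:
r(x) = -6 - 2*x
((446 - 15)/(-635 - 425))*r(-19) + (684 + 28)/((-138 - 1*(-212)) - 63) = ((446 - 15)/(-635 - 425))*(-6 - 2*(-19)) + (684 + 28)/((-138 - 1*(-212)) - 63) = (431/(-1060))*(-6 + 38) + 712/((-138 + 212) - 63) = (431*(-1/1060))*32 + 712/(74 - 63) = -431/1060*32 + 712/11 = -3448/265 + 712*(1/11) = -3448/265 + 712/11 = 150752/2915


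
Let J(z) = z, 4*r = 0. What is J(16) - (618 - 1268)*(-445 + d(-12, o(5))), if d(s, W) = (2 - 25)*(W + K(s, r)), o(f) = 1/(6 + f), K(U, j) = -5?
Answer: -2374274/11 ≈ -2.1584e+5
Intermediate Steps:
r = 0 (r = (¼)*0 = 0)
d(s, W) = 115 - 23*W (d(s, W) = (2 - 25)*(W - 5) = -23*(-5 + W) = 115 - 23*W)
J(16) - (618 - 1268)*(-445 + d(-12, o(5))) = 16 - (618 - 1268)*(-445 + (115 - 23/(6 + 5))) = 16 - (-650)*(-445 + (115 - 23/11)) = 16 - (-650)*(-445 + 1242/11) = 16 - (-650)*(-3653)/11 = 16 - 1*2374450/11 = 16 - 2374450/11 = -2374274/11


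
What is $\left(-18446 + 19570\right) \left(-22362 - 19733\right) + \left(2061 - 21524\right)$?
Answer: $-47334243$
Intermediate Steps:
$\left(-18446 + 19570\right) \left(-22362 - 19733\right) + \left(2061 - 21524\right) = 1124 \left(-42095\right) - 19463 = -47314780 - 19463 = -47334243$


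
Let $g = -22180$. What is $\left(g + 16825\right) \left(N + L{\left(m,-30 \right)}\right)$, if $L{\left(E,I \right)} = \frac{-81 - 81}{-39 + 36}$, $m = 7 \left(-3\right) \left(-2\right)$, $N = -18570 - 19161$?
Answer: $201760335$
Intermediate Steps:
$N = -37731$
$m = 42$ ($m = \left(-21\right) \left(-2\right) = 42$)
$L{\left(E,I \right)} = 54$ ($L{\left(E,I \right)} = - \frac{162}{-3} = \left(-162\right) \left(- \frac{1}{3}\right) = 54$)
$\left(g + 16825\right) \left(N + L{\left(m,-30 \right)}\right) = \left(-22180 + 16825\right) \left(-37731 + 54\right) = \left(-5355\right) \left(-37677\right) = 201760335$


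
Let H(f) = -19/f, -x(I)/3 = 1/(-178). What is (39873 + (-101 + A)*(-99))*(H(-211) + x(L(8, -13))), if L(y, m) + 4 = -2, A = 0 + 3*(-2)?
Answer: 101310495/18779 ≈ 5394.9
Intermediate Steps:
A = -6 (A = 0 - 6 = -6)
L(y, m) = -6 (L(y, m) = -4 - 2 = -6)
x(I) = 3/178 (x(I) = -3/(-178) = -3*(-1/178) = 3/178)
(39873 + (-101 + A)*(-99))*(H(-211) + x(L(8, -13))) = (39873 + (-101 - 6)*(-99))*(-19/(-211) + 3/178) = (39873 - 107*(-99))*(-19*(-1/211) + 3/178) = (39873 + 10593)*(19/211 + 3/178) = 50466*(4015/37558) = 101310495/18779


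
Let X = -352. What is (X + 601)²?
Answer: 62001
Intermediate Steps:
(X + 601)² = (-352 + 601)² = 249² = 62001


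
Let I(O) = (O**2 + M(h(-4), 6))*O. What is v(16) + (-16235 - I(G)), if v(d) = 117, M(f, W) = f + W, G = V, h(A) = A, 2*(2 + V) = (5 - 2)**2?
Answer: -129109/8 ≈ -16139.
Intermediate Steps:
V = 5/2 (V = -2 + (5 - 2)**2/2 = -2 + (1/2)*3**2 = -2 + (1/2)*9 = -2 + 9/2 = 5/2 ≈ 2.5000)
G = 5/2 ≈ 2.5000
M(f, W) = W + f
I(O) = O*(2 + O**2) (I(O) = (O**2 + (6 - 4))*O = (O**2 + 2)*O = (2 + O**2)*O = O*(2 + O**2))
v(16) + (-16235 - I(G)) = 117 + (-16235 - 5*(2 + (5/2)**2)/2) = 117 + (-16235 - 5*(2 + 25/4)/2) = 117 + (-16235 - 5*33/(2*4)) = 117 + (-16235 - 1*165/8) = 117 + (-16235 - 165/8) = 117 - 130045/8 = -129109/8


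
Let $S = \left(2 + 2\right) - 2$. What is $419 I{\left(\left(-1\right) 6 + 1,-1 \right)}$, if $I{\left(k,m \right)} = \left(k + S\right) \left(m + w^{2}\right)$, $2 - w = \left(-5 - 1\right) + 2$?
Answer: $-43995$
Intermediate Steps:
$w = 6$ ($w = 2 - \left(\left(-5 - 1\right) + 2\right) = 2 - \left(-6 + 2\right) = 2 - -4 = 2 + 4 = 6$)
$S = 2$ ($S = 4 - 2 = 2$)
$I{\left(k,m \right)} = \left(2 + k\right) \left(36 + m\right)$ ($I{\left(k,m \right)} = \left(k + 2\right) \left(m + 6^{2}\right) = \left(2 + k\right) \left(m + 36\right) = \left(2 + k\right) \left(36 + m\right)$)
$419 I{\left(\left(-1\right) 6 + 1,-1 \right)} = 419 \left(72 + 2 \left(-1\right) + 36 \left(\left(-1\right) 6 + 1\right) + \left(\left(-1\right) 6 + 1\right) \left(-1\right)\right) = 419 \left(72 - 2 + 36 \left(-6 + 1\right) + \left(-6 + 1\right) \left(-1\right)\right) = 419 \left(72 - 2 + 36 \left(-5\right) - -5\right) = 419 \left(72 - 2 - 180 + 5\right) = 419 \left(-105\right) = -43995$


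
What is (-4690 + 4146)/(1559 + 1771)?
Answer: -272/1665 ≈ -0.16336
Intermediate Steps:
(-4690 + 4146)/(1559 + 1771) = -544/3330 = -544*1/3330 = -272/1665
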